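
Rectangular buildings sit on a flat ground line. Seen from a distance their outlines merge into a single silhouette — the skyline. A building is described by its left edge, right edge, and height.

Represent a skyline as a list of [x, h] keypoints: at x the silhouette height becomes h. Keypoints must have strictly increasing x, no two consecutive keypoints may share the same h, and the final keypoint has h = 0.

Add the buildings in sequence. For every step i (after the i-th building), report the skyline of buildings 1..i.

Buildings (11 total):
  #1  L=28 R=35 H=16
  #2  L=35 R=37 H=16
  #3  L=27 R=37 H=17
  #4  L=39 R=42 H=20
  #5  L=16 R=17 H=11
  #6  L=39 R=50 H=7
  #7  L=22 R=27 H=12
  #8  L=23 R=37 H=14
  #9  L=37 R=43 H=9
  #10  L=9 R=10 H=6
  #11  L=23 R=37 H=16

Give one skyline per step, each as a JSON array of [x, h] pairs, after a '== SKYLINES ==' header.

== SKYLINES ==
[[28,16],[35,0]]
[[28,16],[37,0]]
[[27,17],[37,0]]
[[27,17],[37,0],[39,20],[42,0]]
[[16,11],[17,0],[27,17],[37,0],[39,20],[42,0]]
[[16,11],[17,0],[27,17],[37,0],[39,20],[42,7],[50,0]]
[[16,11],[17,0],[22,12],[27,17],[37,0],[39,20],[42,7],[50,0]]
[[16,11],[17,0],[22,12],[23,14],[27,17],[37,0],[39,20],[42,7],[50,0]]
[[16,11],[17,0],[22,12],[23,14],[27,17],[37,9],[39,20],[42,9],[43,7],[50,0]]
[[9,6],[10,0],[16,11],[17,0],[22,12],[23,14],[27,17],[37,9],[39,20],[42,9],[43,7],[50,0]]
[[9,6],[10,0],[16,11],[17,0],[22,12],[23,16],[27,17],[37,9],[39,20],[42,9],[43,7],[50,0]]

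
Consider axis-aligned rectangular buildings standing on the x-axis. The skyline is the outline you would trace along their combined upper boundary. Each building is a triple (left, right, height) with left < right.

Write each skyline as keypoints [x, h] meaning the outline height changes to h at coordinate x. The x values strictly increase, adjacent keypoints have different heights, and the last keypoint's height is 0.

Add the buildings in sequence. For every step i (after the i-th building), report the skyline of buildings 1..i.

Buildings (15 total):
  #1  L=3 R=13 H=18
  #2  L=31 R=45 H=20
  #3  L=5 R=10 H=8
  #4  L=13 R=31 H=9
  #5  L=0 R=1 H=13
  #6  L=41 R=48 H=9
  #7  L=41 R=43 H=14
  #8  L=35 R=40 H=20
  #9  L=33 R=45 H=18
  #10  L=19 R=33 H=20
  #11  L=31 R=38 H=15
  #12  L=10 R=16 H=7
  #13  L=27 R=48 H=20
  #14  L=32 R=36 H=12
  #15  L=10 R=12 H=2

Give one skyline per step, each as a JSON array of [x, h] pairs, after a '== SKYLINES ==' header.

== SKYLINES ==
[[3,18],[13,0]]
[[3,18],[13,0],[31,20],[45,0]]
[[3,18],[13,0],[31,20],[45,0]]
[[3,18],[13,9],[31,20],[45,0]]
[[0,13],[1,0],[3,18],[13,9],[31,20],[45,0]]
[[0,13],[1,0],[3,18],[13,9],[31,20],[45,9],[48,0]]
[[0,13],[1,0],[3,18],[13,9],[31,20],[45,9],[48,0]]
[[0,13],[1,0],[3,18],[13,9],[31,20],[45,9],[48,0]]
[[0,13],[1,0],[3,18],[13,9],[31,20],[45,9],[48,0]]
[[0,13],[1,0],[3,18],[13,9],[19,20],[45,9],[48,0]]
[[0,13],[1,0],[3,18],[13,9],[19,20],[45,9],[48,0]]
[[0,13],[1,0],[3,18],[13,9],[19,20],[45,9],[48,0]]
[[0,13],[1,0],[3,18],[13,9],[19,20],[48,0]]
[[0,13],[1,0],[3,18],[13,9],[19,20],[48,0]]
[[0,13],[1,0],[3,18],[13,9],[19,20],[48,0]]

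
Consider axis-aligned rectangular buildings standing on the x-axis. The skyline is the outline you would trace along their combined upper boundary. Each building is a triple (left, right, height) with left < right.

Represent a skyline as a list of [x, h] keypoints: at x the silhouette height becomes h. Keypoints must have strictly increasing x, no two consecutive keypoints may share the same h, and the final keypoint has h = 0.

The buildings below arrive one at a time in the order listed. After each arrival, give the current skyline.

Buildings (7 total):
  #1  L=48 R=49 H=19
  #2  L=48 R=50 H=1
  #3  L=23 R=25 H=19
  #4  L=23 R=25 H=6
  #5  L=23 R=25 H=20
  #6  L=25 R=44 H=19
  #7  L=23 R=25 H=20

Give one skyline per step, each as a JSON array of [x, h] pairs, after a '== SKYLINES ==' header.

== SKYLINES ==
[[48,19],[49,0]]
[[48,19],[49,1],[50,0]]
[[23,19],[25,0],[48,19],[49,1],[50,0]]
[[23,19],[25,0],[48,19],[49,1],[50,0]]
[[23,20],[25,0],[48,19],[49,1],[50,0]]
[[23,20],[25,19],[44,0],[48,19],[49,1],[50,0]]
[[23,20],[25,19],[44,0],[48,19],[49,1],[50,0]]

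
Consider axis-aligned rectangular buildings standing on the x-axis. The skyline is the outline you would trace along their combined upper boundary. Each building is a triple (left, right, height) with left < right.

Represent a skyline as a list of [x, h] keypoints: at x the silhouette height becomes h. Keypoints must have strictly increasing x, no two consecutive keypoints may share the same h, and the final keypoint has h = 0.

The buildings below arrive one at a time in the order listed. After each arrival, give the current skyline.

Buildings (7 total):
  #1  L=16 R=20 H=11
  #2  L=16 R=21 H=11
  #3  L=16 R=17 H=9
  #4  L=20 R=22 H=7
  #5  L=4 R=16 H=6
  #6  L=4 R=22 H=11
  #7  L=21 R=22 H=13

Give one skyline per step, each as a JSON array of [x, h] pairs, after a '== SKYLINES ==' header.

== SKYLINES ==
[[16,11],[20,0]]
[[16,11],[21,0]]
[[16,11],[21,0]]
[[16,11],[21,7],[22,0]]
[[4,6],[16,11],[21,7],[22,0]]
[[4,11],[22,0]]
[[4,11],[21,13],[22,0]]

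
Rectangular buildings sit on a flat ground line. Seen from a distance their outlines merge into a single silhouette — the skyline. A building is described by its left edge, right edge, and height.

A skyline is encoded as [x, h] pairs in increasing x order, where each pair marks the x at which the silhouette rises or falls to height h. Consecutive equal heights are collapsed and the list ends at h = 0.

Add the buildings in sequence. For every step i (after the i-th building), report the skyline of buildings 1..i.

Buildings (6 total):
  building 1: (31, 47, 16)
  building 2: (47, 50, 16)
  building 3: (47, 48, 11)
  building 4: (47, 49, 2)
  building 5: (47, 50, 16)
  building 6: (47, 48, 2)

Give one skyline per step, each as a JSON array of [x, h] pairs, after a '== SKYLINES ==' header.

== SKYLINES ==
[[31,16],[47,0]]
[[31,16],[50,0]]
[[31,16],[50,0]]
[[31,16],[50,0]]
[[31,16],[50,0]]
[[31,16],[50,0]]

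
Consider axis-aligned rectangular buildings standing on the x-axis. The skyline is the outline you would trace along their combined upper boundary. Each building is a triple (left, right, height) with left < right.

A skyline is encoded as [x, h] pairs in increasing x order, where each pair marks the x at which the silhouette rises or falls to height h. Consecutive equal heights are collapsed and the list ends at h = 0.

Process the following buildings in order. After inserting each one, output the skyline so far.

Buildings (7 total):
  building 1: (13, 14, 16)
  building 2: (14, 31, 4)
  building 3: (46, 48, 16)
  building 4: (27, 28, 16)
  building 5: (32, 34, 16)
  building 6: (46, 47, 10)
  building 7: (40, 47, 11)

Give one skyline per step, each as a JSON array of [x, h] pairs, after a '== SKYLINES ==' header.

== SKYLINES ==
[[13,16],[14,0]]
[[13,16],[14,4],[31,0]]
[[13,16],[14,4],[31,0],[46,16],[48,0]]
[[13,16],[14,4],[27,16],[28,4],[31,0],[46,16],[48,0]]
[[13,16],[14,4],[27,16],[28,4],[31,0],[32,16],[34,0],[46,16],[48,0]]
[[13,16],[14,4],[27,16],[28,4],[31,0],[32,16],[34,0],[46,16],[48,0]]
[[13,16],[14,4],[27,16],[28,4],[31,0],[32,16],[34,0],[40,11],[46,16],[48,0]]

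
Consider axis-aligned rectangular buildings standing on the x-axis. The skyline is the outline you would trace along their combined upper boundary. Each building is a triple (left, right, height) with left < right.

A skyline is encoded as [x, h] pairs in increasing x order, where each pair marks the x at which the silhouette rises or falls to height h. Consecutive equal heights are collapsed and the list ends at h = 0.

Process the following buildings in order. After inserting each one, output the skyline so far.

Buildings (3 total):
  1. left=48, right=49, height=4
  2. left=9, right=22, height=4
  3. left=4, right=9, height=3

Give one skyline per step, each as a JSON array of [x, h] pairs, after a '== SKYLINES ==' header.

== SKYLINES ==
[[48,4],[49,0]]
[[9,4],[22,0],[48,4],[49,0]]
[[4,3],[9,4],[22,0],[48,4],[49,0]]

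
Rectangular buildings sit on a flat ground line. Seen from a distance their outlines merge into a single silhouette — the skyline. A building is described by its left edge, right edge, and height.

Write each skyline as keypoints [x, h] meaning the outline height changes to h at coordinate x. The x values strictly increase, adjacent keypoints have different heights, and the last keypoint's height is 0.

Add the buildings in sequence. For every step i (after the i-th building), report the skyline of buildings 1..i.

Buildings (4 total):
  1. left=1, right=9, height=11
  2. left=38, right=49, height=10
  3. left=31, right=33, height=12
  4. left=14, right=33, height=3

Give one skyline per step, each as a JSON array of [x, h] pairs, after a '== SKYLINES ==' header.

== SKYLINES ==
[[1,11],[9,0]]
[[1,11],[9,0],[38,10],[49,0]]
[[1,11],[9,0],[31,12],[33,0],[38,10],[49,0]]
[[1,11],[9,0],[14,3],[31,12],[33,0],[38,10],[49,0]]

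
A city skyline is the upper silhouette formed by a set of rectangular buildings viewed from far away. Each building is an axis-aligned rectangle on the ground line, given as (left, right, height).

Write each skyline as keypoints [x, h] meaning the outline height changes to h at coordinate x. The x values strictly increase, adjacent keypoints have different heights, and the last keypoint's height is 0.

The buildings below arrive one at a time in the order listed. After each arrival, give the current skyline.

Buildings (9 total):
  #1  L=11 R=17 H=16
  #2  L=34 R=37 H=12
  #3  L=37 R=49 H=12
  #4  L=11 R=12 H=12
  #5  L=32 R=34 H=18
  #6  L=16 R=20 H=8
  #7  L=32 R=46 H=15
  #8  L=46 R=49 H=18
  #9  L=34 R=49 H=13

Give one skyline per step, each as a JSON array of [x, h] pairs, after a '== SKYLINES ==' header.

== SKYLINES ==
[[11,16],[17,0]]
[[11,16],[17,0],[34,12],[37,0]]
[[11,16],[17,0],[34,12],[49,0]]
[[11,16],[17,0],[34,12],[49,0]]
[[11,16],[17,0],[32,18],[34,12],[49,0]]
[[11,16],[17,8],[20,0],[32,18],[34,12],[49,0]]
[[11,16],[17,8],[20,0],[32,18],[34,15],[46,12],[49,0]]
[[11,16],[17,8],[20,0],[32,18],[34,15],[46,18],[49,0]]
[[11,16],[17,8],[20,0],[32,18],[34,15],[46,18],[49,0]]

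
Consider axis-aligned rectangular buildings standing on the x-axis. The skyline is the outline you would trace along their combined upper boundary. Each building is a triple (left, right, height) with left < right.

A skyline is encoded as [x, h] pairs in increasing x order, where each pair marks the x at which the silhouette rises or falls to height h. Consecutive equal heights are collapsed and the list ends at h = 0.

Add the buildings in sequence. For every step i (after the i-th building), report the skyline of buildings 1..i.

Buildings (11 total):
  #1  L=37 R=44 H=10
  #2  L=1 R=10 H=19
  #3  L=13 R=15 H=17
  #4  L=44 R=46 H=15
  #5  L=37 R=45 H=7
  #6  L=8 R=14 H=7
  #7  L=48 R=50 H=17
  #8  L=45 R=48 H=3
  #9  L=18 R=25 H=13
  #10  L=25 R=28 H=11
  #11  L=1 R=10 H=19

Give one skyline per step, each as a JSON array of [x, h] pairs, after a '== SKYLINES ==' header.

== SKYLINES ==
[[37,10],[44,0]]
[[1,19],[10,0],[37,10],[44,0]]
[[1,19],[10,0],[13,17],[15,0],[37,10],[44,0]]
[[1,19],[10,0],[13,17],[15,0],[37,10],[44,15],[46,0]]
[[1,19],[10,0],[13,17],[15,0],[37,10],[44,15],[46,0]]
[[1,19],[10,7],[13,17],[15,0],[37,10],[44,15],[46,0]]
[[1,19],[10,7],[13,17],[15,0],[37,10],[44,15],[46,0],[48,17],[50,0]]
[[1,19],[10,7],[13,17],[15,0],[37,10],[44,15],[46,3],[48,17],[50,0]]
[[1,19],[10,7],[13,17],[15,0],[18,13],[25,0],[37,10],[44,15],[46,3],[48,17],[50,0]]
[[1,19],[10,7],[13,17],[15,0],[18,13],[25,11],[28,0],[37,10],[44,15],[46,3],[48,17],[50,0]]
[[1,19],[10,7],[13,17],[15,0],[18,13],[25,11],[28,0],[37,10],[44,15],[46,3],[48,17],[50,0]]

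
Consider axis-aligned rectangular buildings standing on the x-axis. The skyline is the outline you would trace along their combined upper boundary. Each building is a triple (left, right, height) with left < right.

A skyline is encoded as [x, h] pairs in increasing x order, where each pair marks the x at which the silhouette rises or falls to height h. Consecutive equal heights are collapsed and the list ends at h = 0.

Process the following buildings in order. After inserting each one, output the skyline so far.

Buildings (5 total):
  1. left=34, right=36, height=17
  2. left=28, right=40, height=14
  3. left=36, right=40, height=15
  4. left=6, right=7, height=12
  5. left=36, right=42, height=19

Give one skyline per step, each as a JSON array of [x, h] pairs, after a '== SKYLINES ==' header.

== SKYLINES ==
[[34,17],[36,0]]
[[28,14],[34,17],[36,14],[40,0]]
[[28,14],[34,17],[36,15],[40,0]]
[[6,12],[7,0],[28,14],[34,17],[36,15],[40,0]]
[[6,12],[7,0],[28,14],[34,17],[36,19],[42,0]]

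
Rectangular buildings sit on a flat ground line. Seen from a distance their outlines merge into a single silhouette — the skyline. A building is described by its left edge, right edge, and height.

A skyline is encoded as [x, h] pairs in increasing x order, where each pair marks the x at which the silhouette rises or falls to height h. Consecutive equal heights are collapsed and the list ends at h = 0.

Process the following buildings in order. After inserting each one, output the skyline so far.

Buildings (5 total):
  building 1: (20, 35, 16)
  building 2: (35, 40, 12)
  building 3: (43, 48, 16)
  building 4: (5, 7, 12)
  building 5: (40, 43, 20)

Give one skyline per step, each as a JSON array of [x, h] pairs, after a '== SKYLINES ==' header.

== SKYLINES ==
[[20,16],[35,0]]
[[20,16],[35,12],[40,0]]
[[20,16],[35,12],[40,0],[43,16],[48,0]]
[[5,12],[7,0],[20,16],[35,12],[40,0],[43,16],[48,0]]
[[5,12],[7,0],[20,16],[35,12],[40,20],[43,16],[48,0]]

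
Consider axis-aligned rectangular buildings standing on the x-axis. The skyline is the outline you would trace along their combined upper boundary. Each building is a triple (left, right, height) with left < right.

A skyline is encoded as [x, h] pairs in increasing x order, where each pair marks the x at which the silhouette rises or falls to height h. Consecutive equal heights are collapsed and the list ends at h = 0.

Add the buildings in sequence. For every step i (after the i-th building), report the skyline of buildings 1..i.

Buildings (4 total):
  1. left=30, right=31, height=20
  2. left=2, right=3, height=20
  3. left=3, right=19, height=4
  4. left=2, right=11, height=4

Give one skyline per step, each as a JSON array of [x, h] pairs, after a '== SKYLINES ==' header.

== SKYLINES ==
[[30,20],[31,0]]
[[2,20],[3,0],[30,20],[31,0]]
[[2,20],[3,4],[19,0],[30,20],[31,0]]
[[2,20],[3,4],[19,0],[30,20],[31,0]]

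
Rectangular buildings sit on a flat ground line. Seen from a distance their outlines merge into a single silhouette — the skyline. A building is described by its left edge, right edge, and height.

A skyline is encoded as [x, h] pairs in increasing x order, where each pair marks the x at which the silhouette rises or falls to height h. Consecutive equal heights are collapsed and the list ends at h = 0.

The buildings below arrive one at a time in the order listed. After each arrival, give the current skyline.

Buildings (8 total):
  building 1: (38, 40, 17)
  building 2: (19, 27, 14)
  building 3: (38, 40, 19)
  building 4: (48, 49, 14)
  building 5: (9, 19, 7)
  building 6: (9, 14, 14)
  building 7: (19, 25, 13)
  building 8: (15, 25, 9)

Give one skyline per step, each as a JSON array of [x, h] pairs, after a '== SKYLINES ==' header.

== SKYLINES ==
[[38,17],[40,0]]
[[19,14],[27,0],[38,17],[40,0]]
[[19,14],[27,0],[38,19],[40,0]]
[[19,14],[27,0],[38,19],[40,0],[48,14],[49,0]]
[[9,7],[19,14],[27,0],[38,19],[40,0],[48,14],[49,0]]
[[9,14],[14,7],[19,14],[27,0],[38,19],[40,0],[48,14],[49,0]]
[[9,14],[14,7],[19,14],[27,0],[38,19],[40,0],[48,14],[49,0]]
[[9,14],[14,7],[15,9],[19,14],[27,0],[38,19],[40,0],[48,14],[49,0]]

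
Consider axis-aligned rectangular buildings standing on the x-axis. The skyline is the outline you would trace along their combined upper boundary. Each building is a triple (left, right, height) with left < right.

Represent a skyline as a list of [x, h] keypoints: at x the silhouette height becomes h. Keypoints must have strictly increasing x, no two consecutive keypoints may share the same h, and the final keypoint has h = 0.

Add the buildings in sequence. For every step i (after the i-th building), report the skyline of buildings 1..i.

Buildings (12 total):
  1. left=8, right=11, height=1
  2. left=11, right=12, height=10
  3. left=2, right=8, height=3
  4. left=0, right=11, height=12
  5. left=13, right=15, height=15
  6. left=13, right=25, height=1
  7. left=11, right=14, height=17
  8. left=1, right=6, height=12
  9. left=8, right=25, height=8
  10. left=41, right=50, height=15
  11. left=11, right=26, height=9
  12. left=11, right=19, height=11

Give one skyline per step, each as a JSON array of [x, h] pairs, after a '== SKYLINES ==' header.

== SKYLINES ==
[[8,1],[11,0]]
[[8,1],[11,10],[12,0]]
[[2,3],[8,1],[11,10],[12,0]]
[[0,12],[11,10],[12,0]]
[[0,12],[11,10],[12,0],[13,15],[15,0]]
[[0,12],[11,10],[12,0],[13,15],[15,1],[25,0]]
[[0,12],[11,17],[14,15],[15,1],[25,0]]
[[0,12],[11,17],[14,15],[15,1],[25,0]]
[[0,12],[11,17],[14,15],[15,8],[25,0]]
[[0,12],[11,17],[14,15],[15,8],[25,0],[41,15],[50,0]]
[[0,12],[11,17],[14,15],[15,9],[26,0],[41,15],[50,0]]
[[0,12],[11,17],[14,15],[15,11],[19,9],[26,0],[41,15],[50,0]]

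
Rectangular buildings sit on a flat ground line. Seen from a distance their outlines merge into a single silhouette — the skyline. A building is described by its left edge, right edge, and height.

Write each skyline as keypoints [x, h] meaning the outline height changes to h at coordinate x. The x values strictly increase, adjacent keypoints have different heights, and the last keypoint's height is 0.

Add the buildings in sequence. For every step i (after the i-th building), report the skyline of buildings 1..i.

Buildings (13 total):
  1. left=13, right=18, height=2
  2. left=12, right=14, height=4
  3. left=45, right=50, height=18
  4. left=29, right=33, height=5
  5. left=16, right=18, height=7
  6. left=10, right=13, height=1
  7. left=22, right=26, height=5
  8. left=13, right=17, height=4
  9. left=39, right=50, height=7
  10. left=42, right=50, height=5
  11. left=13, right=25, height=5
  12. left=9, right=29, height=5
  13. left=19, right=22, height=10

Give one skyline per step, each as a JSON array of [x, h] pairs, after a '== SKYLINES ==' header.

== SKYLINES ==
[[13,2],[18,0]]
[[12,4],[14,2],[18,0]]
[[12,4],[14,2],[18,0],[45,18],[50,0]]
[[12,4],[14,2],[18,0],[29,5],[33,0],[45,18],[50,0]]
[[12,4],[14,2],[16,7],[18,0],[29,5],[33,0],[45,18],[50,0]]
[[10,1],[12,4],[14,2],[16,7],[18,0],[29,5],[33,0],[45,18],[50,0]]
[[10,1],[12,4],[14,2],[16,7],[18,0],[22,5],[26,0],[29,5],[33,0],[45,18],[50,0]]
[[10,1],[12,4],[16,7],[18,0],[22,5],[26,0],[29,5],[33,0],[45,18],[50,0]]
[[10,1],[12,4],[16,7],[18,0],[22,5],[26,0],[29,5],[33,0],[39,7],[45,18],[50,0]]
[[10,1],[12,4],[16,7],[18,0],[22,5],[26,0],[29,5],[33,0],[39,7],[45,18],[50,0]]
[[10,1],[12,4],[13,5],[16,7],[18,5],[26,0],[29,5],[33,0],[39,7],[45,18],[50,0]]
[[9,5],[16,7],[18,5],[33,0],[39,7],[45,18],[50,0]]
[[9,5],[16,7],[18,5],[19,10],[22,5],[33,0],[39,7],[45,18],[50,0]]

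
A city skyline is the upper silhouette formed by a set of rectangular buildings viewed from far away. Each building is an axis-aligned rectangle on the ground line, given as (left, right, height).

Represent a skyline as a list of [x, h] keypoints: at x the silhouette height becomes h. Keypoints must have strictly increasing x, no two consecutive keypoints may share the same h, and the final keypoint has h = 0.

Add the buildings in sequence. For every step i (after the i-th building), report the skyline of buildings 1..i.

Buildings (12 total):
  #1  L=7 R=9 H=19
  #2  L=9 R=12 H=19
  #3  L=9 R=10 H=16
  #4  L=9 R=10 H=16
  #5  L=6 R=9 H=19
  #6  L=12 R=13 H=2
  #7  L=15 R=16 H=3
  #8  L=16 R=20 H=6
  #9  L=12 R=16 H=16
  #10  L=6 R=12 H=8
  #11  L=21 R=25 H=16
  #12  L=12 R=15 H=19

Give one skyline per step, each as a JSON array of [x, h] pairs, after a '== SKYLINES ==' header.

== SKYLINES ==
[[7,19],[9,0]]
[[7,19],[12,0]]
[[7,19],[12,0]]
[[7,19],[12,0]]
[[6,19],[12,0]]
[[6,19],[12,2],[13,0]]
[[6,19],[12,2],[13,0],[15,3],[16,0]]
[[6,19],[12,2],[13,0],[15,3],[16,6],[20,0]]
[[6,19],[12,16],[16,6],[20,0]]
[[6,19],[12,16],[16,6],[20,0]]
[[6,19],[12,16],[16,6],[20,0],[21,16],[25,0]]
[[6,19],[15,16],[16,6],[20,0],[21,16],[25,0]]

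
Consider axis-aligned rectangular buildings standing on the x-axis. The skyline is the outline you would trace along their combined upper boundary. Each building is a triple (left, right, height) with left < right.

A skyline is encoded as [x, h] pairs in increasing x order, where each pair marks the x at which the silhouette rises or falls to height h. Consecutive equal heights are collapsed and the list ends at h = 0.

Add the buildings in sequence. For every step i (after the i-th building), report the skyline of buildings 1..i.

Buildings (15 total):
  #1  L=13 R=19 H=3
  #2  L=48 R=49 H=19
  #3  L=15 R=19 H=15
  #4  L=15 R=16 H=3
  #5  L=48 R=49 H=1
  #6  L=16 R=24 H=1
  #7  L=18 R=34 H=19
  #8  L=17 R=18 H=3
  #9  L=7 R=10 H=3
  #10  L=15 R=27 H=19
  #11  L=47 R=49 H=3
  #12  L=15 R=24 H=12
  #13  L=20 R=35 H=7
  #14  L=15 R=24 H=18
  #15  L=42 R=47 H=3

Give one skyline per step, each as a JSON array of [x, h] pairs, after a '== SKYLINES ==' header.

== SKYLINES ==
[[13,3],[19,0]]
[[13,3],[19,0],[48,19],[49,0]]
[[13,3],[15,15],[19,0],[48,19],[49,0]]
[[13,3],[15,15],[19,0],[48,19],[49,0]]
[[13,3],[15,15],[19,0],[48,19],[49,0]]
[[13,3],[15,15],[19,1],[24,0],[48,19],[49,0]]
[[13,3],[15,15],[18,19],[34,0],[48,19],[49,0]]
[[13,3],[15,15],[18,19],[34,0],[48,19],[49,0]]
[[7,3],[10,0],[13,3],[15,15],[18,19],[34,0],[48,19],[49,0]]
[[7,3],[10,0],[13,3],[15,19],[34,0],[48,19],[49,0]]
[[7,3],[10,0],[13,3],[15,19],[34,0],[47,3],[48,19],[49,0]]
[[7,3],[10,0],[13,3],[15,19],[34,0],[47,3],[48,19],[49,0]]
[[7,3],[10,0],[13,3],[15,19],[34,7],[35,0],[47,3],[48,19],[49,0]]
[[7,3],[10,0],[13,3],[15,19],[34,7],[35,0],[47,3],[48,19],[49,0]]
[[7,3],[10,0],[13,3],[15,19],[34,7],[35,0],[42,3],[48,19],[49,0]]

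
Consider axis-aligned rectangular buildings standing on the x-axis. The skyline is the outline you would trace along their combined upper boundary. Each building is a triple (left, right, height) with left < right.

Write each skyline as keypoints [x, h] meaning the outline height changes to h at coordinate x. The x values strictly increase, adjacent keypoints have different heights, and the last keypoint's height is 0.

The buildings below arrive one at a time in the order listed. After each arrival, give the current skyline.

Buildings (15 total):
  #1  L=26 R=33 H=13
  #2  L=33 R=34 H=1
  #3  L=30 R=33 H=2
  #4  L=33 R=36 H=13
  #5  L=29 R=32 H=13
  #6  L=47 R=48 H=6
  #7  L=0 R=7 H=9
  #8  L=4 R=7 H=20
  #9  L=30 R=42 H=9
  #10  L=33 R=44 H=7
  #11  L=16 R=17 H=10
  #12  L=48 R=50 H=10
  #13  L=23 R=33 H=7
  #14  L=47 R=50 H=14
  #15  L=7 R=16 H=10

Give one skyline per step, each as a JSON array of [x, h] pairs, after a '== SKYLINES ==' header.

== SKYLINES ==
[[26,13],[33,0]]
[[26,13],[33,1],[34,0]]
[[26,13],[33,1],[34,0]]
[[26,13],[36,0]]
[[26,13],[36,0]]
[[26,13],[36,0],[47,6],[48,0]]
[[0,9],[7,0],[26,13],[36,0],[47,6],[48,0]]
[[0,9],[4,20],[7,0],[26,13],[36,0],[47,6],[48,0]]
[[0,9],[4,20],[7,0],[26,13],[36,9],[42,0],[47,6],[48,0]]
[[0,9],[4,20],[7,0],[26,13],[36,9],[42,7],[44,0],[47,6],[48,0]]
[[0,9],[4,20],[7,0],[16,10],[17,0],[26,13],[36,9],[42,7],[44,0],[47,6],[48,0]]
[[0,9],[4,20],[7,0],[16,10],[17,0],[26,13],[36,9],[42,7],[44,0],[47,6],[48,10],[50,0]]
[[0,9],[4,20],[7,0],[16,10],[17,0],[23,7],[26,13],[36,9],[42,7],[44,0],[47,6],[48,10],[50,0]]
[[0,9],[4,20],[7,0],[16,10],[17,0],[23,7],[26,13],[36,9],[42,7],[44,0],[47,14],[50,0]]
[[0,9],[4,20],[7,10],[17,0],[23,7],[26,13],[36,9],[42,7],[44,0],[47,14],[50,0]]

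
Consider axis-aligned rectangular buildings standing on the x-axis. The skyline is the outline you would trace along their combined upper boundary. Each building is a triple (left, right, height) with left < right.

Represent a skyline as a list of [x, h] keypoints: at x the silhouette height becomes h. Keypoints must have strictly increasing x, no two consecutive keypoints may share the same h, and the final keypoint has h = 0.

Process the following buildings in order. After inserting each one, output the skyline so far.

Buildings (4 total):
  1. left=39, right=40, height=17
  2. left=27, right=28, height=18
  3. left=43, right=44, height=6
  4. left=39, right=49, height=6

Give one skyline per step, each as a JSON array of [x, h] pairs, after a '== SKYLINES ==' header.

== SKYLINES ==
[[39,17],[40,0]]
[[27,18],[28,0],[39,17],[40,0]]
[[27,18],[28,0],[39,17],[40,0],[43,6],[44,0]]
[[27,18],[28,0],[39,17],[40,6],[49,0]]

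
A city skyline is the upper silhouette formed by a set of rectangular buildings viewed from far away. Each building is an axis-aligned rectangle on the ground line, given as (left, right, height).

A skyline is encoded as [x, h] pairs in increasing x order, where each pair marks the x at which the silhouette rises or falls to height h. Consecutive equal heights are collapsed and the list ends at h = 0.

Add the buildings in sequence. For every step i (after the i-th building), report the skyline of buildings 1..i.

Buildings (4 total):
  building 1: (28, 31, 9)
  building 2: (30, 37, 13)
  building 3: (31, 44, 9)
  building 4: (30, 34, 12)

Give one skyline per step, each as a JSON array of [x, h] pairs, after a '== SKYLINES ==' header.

== SKYLINES ==
[[28,9],[31,0]]
[[28,9],[30,13],[37,0]]
[[28,9],[30,13],[37,9],[44,0]]
[[28,9],[30,13],[37,9],[44,0]]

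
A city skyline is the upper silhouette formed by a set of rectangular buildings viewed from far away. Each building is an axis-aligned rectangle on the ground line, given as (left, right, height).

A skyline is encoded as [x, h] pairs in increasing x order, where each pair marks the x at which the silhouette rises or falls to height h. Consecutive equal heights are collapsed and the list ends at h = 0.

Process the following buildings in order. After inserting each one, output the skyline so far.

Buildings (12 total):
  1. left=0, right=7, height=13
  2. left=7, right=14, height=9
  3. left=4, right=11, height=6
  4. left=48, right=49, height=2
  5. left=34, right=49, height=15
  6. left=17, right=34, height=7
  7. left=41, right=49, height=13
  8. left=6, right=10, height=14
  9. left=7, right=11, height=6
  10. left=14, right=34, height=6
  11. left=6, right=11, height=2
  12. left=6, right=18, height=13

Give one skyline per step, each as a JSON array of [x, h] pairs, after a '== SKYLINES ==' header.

== SKYLINES ==
[[0,13],[7,0]]
[[0,13],[7,9],[14,0]]
[[0,13],[7,9],[14,0]]
[[0,13],[7,9],[14,0],[48,2],[49,0]]
[[0,13],[7,9],[14,0],[34,15],[49,0]]
[[0,13],[7,9],[14,0],[17,7],[34,15],[49,0]]
[[0,13],[7,9],[14,0],[17,7],[34,15],[49,0]]
[[0,13],[6,14],[10,9],[14,0],[17,7],[34,15],[49,0]]
[[0,13],[6,14],[10,9],[14,0],[17,7],[34,15],[49,0]]
[[0,13],[6,14],[10,9],[14,6],[17,7],[34,15],[49,0]]
[[0,13],[6,14],[10,9],[14,6],[17,7],[34,15],[49,0]]
[[0,13],[6,14],[10,13],[18,7],[34,15],[49,0]]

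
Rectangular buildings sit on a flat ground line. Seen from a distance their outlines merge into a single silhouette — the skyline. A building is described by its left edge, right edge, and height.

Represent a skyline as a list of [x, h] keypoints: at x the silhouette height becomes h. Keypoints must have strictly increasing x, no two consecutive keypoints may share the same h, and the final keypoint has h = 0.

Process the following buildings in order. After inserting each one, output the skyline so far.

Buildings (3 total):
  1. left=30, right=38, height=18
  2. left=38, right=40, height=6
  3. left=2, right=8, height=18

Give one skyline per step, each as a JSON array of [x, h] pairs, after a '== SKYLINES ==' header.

== SKYLINES ==
[[30,18],[38,0]]
[[30,18],[38,6],[40,0]]
[[2,18],[8,0],[30,18],[38,6],[40,0]]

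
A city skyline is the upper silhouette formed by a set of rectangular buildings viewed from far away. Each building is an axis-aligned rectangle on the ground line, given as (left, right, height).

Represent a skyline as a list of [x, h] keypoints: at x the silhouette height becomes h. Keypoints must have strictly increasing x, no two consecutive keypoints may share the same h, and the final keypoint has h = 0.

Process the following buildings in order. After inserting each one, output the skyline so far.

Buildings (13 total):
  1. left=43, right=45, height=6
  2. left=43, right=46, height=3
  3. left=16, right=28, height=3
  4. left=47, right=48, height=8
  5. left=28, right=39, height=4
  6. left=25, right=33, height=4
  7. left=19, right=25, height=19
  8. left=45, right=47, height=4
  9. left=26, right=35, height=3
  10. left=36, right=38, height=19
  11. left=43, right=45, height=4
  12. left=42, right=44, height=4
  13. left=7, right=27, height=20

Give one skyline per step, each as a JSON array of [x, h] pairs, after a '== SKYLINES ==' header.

== SKYLINES ==
[[43,6],[45,0]]
[[43,6],[45,3],[46,0]]
[[16,3],[28,0],[43,6],[45,3],[46,0]]
[[16,3],[28,0],[43,6],[45,3],[46,0],[47,8],[48,0]]
[[16,3],[28,4],[39,0],[43,6],[45,3],[46,0],[47,8],[48,0]]
[[16,3],[25,4],[39,0],[43,6],[45,3],[46,0],[47,8],[48,0]]
[[16,3],[19,19],[25,4],[39,0],[43,6],[45,3],[46,0],[47,8],[48,0]]
[[16,3],[19,19],[25,4],[39,0],[43,6],[45,4],[47,8],[48,0]]
[[16,3],[19,19],[25,4],[39,0],[43,6],[45,4],[47,8],[48,0]]
[[16,3],[19,19],[25,4],[36,19],[38,4],[39,0],[43,6],[45,4],[47,8],[48,0]]
[[16,3],[19,19],[25,4],[36,19],[38,4],[39,0],[43,6],[45,4],[47,8],[48,0]]
[[16,3],[19,19],[25,4],[36,19],[38,4],[39,0],[42,4],[43,6],[45,4],[47,8],[48,0]]
[[7,20],[27,4],[36,19],[38,4],[39,0],[42,4],[43,6],[45,4],[47,8],[48,0]]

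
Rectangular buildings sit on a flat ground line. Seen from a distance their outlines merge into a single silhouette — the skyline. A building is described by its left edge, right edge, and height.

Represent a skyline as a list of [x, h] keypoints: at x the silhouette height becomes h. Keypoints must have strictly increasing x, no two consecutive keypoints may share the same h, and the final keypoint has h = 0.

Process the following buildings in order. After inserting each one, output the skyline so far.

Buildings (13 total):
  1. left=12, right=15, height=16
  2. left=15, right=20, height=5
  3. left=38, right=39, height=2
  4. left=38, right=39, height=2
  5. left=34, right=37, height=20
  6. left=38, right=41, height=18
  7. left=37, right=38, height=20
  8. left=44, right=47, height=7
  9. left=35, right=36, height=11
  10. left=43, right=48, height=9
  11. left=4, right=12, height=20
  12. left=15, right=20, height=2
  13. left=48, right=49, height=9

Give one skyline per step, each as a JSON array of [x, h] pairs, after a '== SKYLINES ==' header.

== SKYLINES ==
[[12,16],[15,0]]
[[12,16],[15,5],[20,0]]
[[12,16],[15,5],[20,0],[38,2],[39,0]]
[[12,16],[15,5],[20,0],[38,2],[39,0]]
[[12,16],[15,5],[20,0],[34,20],[37,0],[38,2],[39,0]]
[[12,16],[15,5],[20,0],[34,20],[37,0],[38,18],[41,0]]
[[12,16],[15,5],[20,0],[34,20],[38,18],[41,0]]
[[12,16],[15,5],[20,0],[34,20],[38,18],[41,0],[44,7],[47,0]]
[[12,16],[15,5],[20,0],[34,20],[38,18],[41,0],[44,7],[47,0]]
[[12,16],[15,5],[20,0],[34,20],[38,18],[41,0],[43,9],[48,0]]
[[4,20],[12,16],[15,5],[20,0],[34,20],[38,18],[41,0],[43,9],[48,0]]
[[4,20],[12,16],[15,5],[20,0],[34,20],[38,18],[41,0],[43,9],[48,0]]
[[4,20],[12,16],[15,5],[20,0],[34,20],[38,18],[41,0],[43,9],[49,0]]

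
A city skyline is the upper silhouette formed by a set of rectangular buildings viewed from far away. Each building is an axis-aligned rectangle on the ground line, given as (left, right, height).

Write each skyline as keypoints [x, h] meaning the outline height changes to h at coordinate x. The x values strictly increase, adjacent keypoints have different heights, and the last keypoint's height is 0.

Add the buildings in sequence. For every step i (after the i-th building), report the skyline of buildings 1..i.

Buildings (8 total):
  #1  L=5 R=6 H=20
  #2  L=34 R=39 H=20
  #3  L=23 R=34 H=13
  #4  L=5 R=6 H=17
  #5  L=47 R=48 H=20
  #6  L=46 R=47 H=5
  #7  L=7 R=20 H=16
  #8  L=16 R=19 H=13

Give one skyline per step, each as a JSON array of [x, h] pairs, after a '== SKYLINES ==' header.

== SKYLINES ==
[[5,20],[6,0]]
[[5,20],[6,0],[34,20],[39,0]]
[[5,20],[6,0],[23,13],[34,20],[39,0]]
[[5,20],[6,0],[23,13],[34,20],[39,0]]
[[5,20],[6,0],[23,13],[34,20],[39,0],[47,20],[48,0]]
[[5,20],[6,0],[23,13],[34,20],[39,0],[46,5],[47,20],[48,0]]
[[5,20],[6,0],[7,16],[20,0],[23,13],[34,20],[39,0],[46,5],[47,20],[48,0]]
[[5,20],[6,0],[7,16],[20,0],[23,13],[34,20],[39,0],[46,5],[47,20],[48,0]]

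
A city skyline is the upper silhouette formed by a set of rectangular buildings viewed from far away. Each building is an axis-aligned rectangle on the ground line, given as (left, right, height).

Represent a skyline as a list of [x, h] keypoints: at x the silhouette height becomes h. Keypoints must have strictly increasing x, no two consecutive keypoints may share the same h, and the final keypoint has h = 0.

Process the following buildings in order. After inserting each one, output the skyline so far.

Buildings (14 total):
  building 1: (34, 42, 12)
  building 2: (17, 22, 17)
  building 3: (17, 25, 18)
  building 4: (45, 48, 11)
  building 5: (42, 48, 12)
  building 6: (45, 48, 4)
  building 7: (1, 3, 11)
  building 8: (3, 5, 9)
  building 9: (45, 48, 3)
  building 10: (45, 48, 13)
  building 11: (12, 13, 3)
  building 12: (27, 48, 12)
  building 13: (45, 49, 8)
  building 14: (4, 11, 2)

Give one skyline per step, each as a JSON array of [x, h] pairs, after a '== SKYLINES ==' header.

== SKYLINES ==
[[34,12],[42,0]]
[[17,17],[22,0],[34,12],[42,0]]
[[17,18],[25,0],[34,12],[42,0]]
[[17,18],[25,0],[34,12],[42,0],[45,11],[48,0]]
[[17,18],[25,0],[34,12],[48,0]]
[[17,18],[25,0],[34,12],[48,0]]
[[1,11],[3,0],[17,18],[25,0],[34,12],[48,0]]
[[1,11],[3,9],[5,0],[17,18],[25,0],[34,12],[48,0]]
[[1,11],[3,9],[5,0],[17,18],[25,0],[34,12],[48,0]]
[[1,11],[3,9],[5,0],[17,18],[25,0],[34,12],[45,13],[48,0]]
[[1,11],[3,9],[5,0],[12,3],[13,0],[17,18],[25,0],[34,12],[45,13],[48,0]]
[[1,11],[3,9],[5,0],[12,3],[13,0],[17,18],[25,0],[27,12],[45,13],[48,0]]
[[1,11],[3,9],[5,0],[12,3],[13,0],[17,18],[25,0],[27,12],[45,13],[48,8],[49,0]]
[[1,11],[3,9],[5,2],[11,0],[12,3],[13,0],[17,18],[25,0],[27,12],[45,13],[48,8],[49,0]]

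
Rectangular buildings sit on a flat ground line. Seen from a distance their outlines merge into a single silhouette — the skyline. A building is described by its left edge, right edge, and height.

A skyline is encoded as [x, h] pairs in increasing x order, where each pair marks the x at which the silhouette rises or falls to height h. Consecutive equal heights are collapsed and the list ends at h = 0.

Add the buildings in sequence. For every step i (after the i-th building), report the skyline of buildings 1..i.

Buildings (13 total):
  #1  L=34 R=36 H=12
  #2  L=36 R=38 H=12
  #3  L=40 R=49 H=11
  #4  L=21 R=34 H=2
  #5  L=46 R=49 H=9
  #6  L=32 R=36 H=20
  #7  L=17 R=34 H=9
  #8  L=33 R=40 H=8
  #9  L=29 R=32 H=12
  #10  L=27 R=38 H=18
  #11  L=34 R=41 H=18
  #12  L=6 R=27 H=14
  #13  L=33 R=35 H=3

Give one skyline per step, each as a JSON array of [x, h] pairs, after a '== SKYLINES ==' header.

== SKYLINES ==
[[34,12],[36,0]]
[[34,12],[38,0]]
[[34,12],[38,0],[40,11],[49,0]]
[[21,2],[34,12],[38,0],[40,11],[49,0]]
[[21,2],[34,12],[38,0],[40,11],[49,0]]
[[21,2],[32,20],[36,12],[38,0],[40,11],[49,0]]
[[17,9],[32,20],[36,12],[38,0],[40,11],[49,0]]
[[17,9],[32,20],[36,12],[38,8],[40,11],[49,0]]
[[17,9],[29,12],[32,20],[36,12],[38,8],[40,11],[49,0]]
[[17,9],[27,18],[32,20],[36,18],[38,8],[40,11],[49,0]]
[[17,9],[27,18],[32,20],[36,18],[41,11],[49,0]]
[[6,14],[27,18],[32,20],[36,18],[41,11],[49,0]]
[[6,14],[27,18],[32,20],[36,18],[41,11],[49,0]]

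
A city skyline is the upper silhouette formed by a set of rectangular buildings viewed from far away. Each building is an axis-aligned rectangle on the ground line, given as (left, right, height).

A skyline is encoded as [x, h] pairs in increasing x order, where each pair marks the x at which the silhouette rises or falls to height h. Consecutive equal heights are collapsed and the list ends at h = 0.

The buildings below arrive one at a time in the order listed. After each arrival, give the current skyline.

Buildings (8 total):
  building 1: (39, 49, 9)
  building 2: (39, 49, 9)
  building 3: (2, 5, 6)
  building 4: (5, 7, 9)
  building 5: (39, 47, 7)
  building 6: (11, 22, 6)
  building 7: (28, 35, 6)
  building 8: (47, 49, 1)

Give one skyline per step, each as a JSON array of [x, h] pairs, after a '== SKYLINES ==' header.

== SKYLINES ==
[[39,9],[49,0]]
[[39,9],[49,0]]
[[2,6],[5,0],[39,9],[49,0]]
[[2,6],[5,9],[7,0],[39,9],[49,0]]
[[2,6],[5,9],[7,0],[39,9],[49,0]]
[[2,6],[5,9],[7,0],[11,6],[22,0],[39,9],[49,0]]
[[2,6],[5,9],[7,0],[11,6],[22,0],[28,6],[35,0],[39,9],[49,0]]
[[2,6],[5,9],[7,0],[11,6],[22,0],[28,6],[35,0],[39,9],[49,0]]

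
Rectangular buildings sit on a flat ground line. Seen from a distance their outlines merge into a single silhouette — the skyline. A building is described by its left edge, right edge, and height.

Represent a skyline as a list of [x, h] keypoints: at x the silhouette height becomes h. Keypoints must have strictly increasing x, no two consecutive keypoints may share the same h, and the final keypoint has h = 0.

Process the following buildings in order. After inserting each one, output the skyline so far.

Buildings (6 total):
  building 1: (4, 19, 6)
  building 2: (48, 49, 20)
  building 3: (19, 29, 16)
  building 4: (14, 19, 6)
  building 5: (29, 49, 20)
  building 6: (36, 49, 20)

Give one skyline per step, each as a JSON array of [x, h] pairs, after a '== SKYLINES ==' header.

== SKYLINES ==
[[4,6],[19,0]]
[[4,6],[19,0],[48,20],[49,0]]
[[4,6],[19,16],[29,0],[48,20],[49,0]]
[[4,6],[19,16],[29,0],[48,20],[49,0]]
[[4,6],[19,16],[29,20],[49,0]]
[[4,6],[19,16],[29,20],[49,0]]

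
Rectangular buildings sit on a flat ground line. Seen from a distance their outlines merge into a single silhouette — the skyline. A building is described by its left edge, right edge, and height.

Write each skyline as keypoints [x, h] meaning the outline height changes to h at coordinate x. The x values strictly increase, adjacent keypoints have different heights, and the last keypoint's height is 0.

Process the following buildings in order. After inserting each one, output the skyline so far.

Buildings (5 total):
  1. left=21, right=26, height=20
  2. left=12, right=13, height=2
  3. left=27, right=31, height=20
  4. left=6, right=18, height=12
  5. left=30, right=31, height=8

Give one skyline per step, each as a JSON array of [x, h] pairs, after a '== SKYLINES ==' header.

== SKYLINES ==
[[21,20],[26,0]]
[[12,2],[13,0],[21,20],[26,0]]
[[12,2],[13,0],[21,20],[26,0],[27,20],[31,0]]
[[6,12],[18,0],[21,20],[26,0],[27,20],[31,0]]
[[6,12],[18,0],[21,20],[26,0],[27,20],[31,0]]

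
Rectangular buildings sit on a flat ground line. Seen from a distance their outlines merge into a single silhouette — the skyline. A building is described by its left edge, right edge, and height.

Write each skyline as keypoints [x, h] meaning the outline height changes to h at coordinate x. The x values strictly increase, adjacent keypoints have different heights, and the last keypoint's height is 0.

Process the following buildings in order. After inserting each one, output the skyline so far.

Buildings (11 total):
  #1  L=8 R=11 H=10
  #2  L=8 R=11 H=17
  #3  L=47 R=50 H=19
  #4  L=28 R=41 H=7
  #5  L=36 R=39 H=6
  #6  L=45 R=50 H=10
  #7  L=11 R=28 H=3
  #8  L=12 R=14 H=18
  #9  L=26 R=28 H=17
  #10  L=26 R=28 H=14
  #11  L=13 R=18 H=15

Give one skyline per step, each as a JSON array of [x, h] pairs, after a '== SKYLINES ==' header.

== SKYLINES ==
[[8,10],[11,0]]
[[8,17],[11,0]]
[[8,17],[11,0],[47,19],[50,0]]
[[8,17],[11,0],[28,7],[41,0],[47,19],[50,0]]
[[8,17],[11,0],[28,7],[41,0],[47,19],[50,0]]
[[8,17],[11,0],[28,7],[41,0],[45,10],[47,19],[50,0]]
[[8,17],[11,3],[28,7],[41,0],[45,10],[47,19],[50,0]]
[[8,17],[11,3],[12,18],[14,3],[28,7],[41,0],[45,10],[47,19],[50,0]]
[[8,17],[11,3],[12,18],[14,3],[26,17],[28,7],[41,0],[45,10],[47,19],[50,0]]
[[8,17],[11,3],[12,18],[14,3],[26,17],[28,7],[41,0],[45,10],[47,19],[50,0]]
[[8,17],[11,3],[12,18],[14,15],[18,3],[26,17],[28,7],[41,0],[45,10],[47,19],[50,0]]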